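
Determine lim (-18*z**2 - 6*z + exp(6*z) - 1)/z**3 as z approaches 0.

Direct substitution gives 0/0.
Apply L'Hôpital: lim (-36*z + 6*e^(6*z) - 6)/(3*z^2), still 0/0.
Apply L'Hôpital: lim (36*e^(6*z) - 36)/(6*z), still 0/0.
After 3 applications of L'Hôpital's rule the quotient is (216*e^(6*z))/(6); substituting z = 0 gives 36.

36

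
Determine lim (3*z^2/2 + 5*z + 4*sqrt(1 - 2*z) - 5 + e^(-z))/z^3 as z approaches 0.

Substitution gives 0/0 (the numerator vanishes to order 3).
Expand each term to order z^3: the coefficient of z^3 in 4·√(1 - 2z) is -2 and in e^(-z) is -1/6.
Lower-order terms cancel with the polynomial part, so the numerator is (-13/6)·z^3 + o(z^3), and the limit is (-13/6)/(1) = -13/6.

-13/6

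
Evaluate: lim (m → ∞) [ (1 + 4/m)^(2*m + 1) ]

e^(8)

Write it as [(1 + 4/m)^m]^(2) · (1 + 4/m)^(1). The bracketed term tends to e^(4) and the second factor to 1, so the limit is e^(8).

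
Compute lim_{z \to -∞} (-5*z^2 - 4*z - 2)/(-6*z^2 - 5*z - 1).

Numerator and denominator both have degree 2.
Dividing every term by z^2, all lower-order terms vanish and the limit is the ratio of leading coefficients, -5/(-6) = 5/6.

5/6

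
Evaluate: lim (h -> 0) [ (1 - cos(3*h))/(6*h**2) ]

Substitution gives 0/0.
Use (1 − cos u)/u² → 1/2 with u = 3h: the limit is 3²/(2·6) = 3/4.

3/4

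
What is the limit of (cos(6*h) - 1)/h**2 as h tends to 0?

-18

Direct substitution gives 0/0.
Apply L'Hôpital: lim (-6*sin(6*h))/(2*h), still 0/0.
After 2 applications of L'Hôpital's rule the quotient is (-36*cos(6*h))/(2); substituting h = 0 gives -18.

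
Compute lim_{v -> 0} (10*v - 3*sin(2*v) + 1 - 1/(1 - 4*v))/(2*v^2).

-8

Substitution gives 0/0; apply L'Hôpital's rule 2 times.
After differentiating numerator and denominator 2 times the quotient is (12*sin(2*v) + 32/(4*v - 1)^3)/(4); at v = 0 this is -8.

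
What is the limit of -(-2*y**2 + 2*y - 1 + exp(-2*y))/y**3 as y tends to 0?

Direct substitution gives 0/0.
Apply L'Hôpital: lim (-4*y + 2 - 2*e^(-2*y))/(-3*y^2), still 0/0.
Apply L'Hôpital: lim (-4 + 4*e^(-2*y))/(-6*y), still 0/0.
After 3 applications of L'Hôpital's rule the quotient is (-8*e^(-2*y))/(-6); substituting y = 0 gives 4/3.

4/3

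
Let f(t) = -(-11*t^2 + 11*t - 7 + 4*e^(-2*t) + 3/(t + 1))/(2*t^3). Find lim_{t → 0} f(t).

Substitution gives 0/0 (the numerator vanishes to order 3).
Expand each term to order t^3: the coefficient of t^3 in 4·e^(-2t) is -16/3 and in 3·1/(1 + t) is -3.
Lower-order terms cancel with the polynomial part, so the numerator is (-25/3)·t^3 + o(t^3), and the limit is (-25/3)/(-2) = 25/6.

25/6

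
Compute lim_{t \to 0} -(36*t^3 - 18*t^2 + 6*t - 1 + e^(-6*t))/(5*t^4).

Direct substitution gives 0/0.
Apply L'Hôpital: lim (108*t^2 - 36*t + 6 - 6*e^(-6*t))/(-20*t^3), still 0/0.
Apply L'Hôpital: lim (216*t - 36 + 36*e^(-6*t))/(-60*t^2), still 0/0.
Apply L'Hôpital: lim (216 - 216*e^(-6*t))/(-120*t), still 0/0.
After 4 applications of L'Hôpital's rule the quotient is (1296*e^(-6*t))/(-120); substituting t = 0 gives -54/5.

-54/5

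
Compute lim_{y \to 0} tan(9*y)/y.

Substitution gives 0/0.
Since tan(u)/u → 1 as u → 0, tan(9y)/(9y) → 1 and the limit is 9.

9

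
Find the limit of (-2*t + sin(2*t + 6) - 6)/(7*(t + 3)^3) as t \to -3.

-4/21

Direct substitution gives 0/0.
Apply L'Hôpital: lim (2*cos(2*t + 6) - 2)/(21*(t + 3)^2), still 0/0.
Apply L'Hôpital: lim (-4*sin(2*t + 6))/(42*t + 126), still 0/0.
After 3 applications of L'Hôpital's rule the quotient is (-8*cos(2*t + 6))/(42); substituting t = -3 gives -4/21.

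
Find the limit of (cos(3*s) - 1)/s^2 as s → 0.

Direct substitution gives 0/0.
Apply L'Hôpital: lim (-3*sin(3*s))/(2*s), still 0/0.
After 2 applications of L'Hôpital's rule the quotient is (-9*cos(3*s))/(2); substituting s = 0 gives -9/2.

-9/2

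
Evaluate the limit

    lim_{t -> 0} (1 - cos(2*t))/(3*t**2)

2/3

Substitution gives 0/0.
Use (1 − cos u)/u² → 1/2 with u = 2t: the limit is 2²/(2·3) = 2/3.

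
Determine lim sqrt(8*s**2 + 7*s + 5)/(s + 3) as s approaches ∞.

For large |s|, √(8*s^2 + 7*s + 5) ≈ √8·|s| and the denominator ≈ s.
Since s → +∞, |s| = s, giving √8/(1) = 2*√(2).

2*√(2)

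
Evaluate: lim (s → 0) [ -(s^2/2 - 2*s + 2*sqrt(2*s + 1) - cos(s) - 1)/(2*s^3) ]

-1/2

Substitution gives 0/0; apply L'Hôpital's rule 3 times.
After differentiating numerator and denominator 3 times the quotient is (-sin(s) + 6/(2*s + 1)^(5/2))/(-12); at s = 0 this is -1/2.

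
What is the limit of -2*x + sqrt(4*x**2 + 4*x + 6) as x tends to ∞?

This has the form ∞ − ∞. Multiply and divide by the conjugate √(4*x^2 + 4*x + 6) + 2x.
That gives (4x + 6) / (√(4*x^2 + 4*x + 6) + 2x).
Divide numerator and denominator by x: the limit is 4/(2·2) = 1.

1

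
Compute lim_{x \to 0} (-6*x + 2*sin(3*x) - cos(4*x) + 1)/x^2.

Substitution gives 0/0 (the numerator vanishes to order 2).
Expand each term to order x^2: the coefficient of x^2 in 2·sin(3x) is 0 and in −cos(4x) is 8.
Lower-order terms cancel with the polynomial part, so the numerator is (8)·x^2 + o(x^2), and the limit is (8)/(1) = 8.

8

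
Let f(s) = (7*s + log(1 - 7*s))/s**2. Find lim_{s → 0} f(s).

Direct substitution gives 0/0.
Apply L'Hôpital: lim (7 - 7/(1 - 7*s))/(2*s), still 0/0.
After 2 applications of L'Hôpital's rule the quotient is (-49/(1 - 7*s)^2)/(2); substituting s = 0 gives -49/2.

-49/2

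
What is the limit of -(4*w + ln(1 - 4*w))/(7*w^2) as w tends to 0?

8/7

Direct substitution gives 0/0.
Apply L'Hôpital: lim (4 - 4/(1 - 4*w))/(-14*w), still 0/0.
After 2 applications of L'Hôpital's rule the quotient is (-16/(1 - 4*w)^2)/(-14); substituting w = 0 gives 8/7.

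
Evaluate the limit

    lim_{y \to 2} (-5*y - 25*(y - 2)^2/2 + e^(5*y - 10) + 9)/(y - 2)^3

125/6

Direct substitution gives 0/0.
Apply L'Hôpital: lim (-25*y + 5*e^(5*y - 10) + 45)/(3*(y - 2)^2), still 0/0.
Apply L'Hôpital: lim (25*e^(5*y - 10) - 25)/(6*y - 12), still 0/0.
After 3 applications of L'Hôpital's rule the quotient is (125*e^(5*y - 10))/(6); substituting y = 2 gives 125/6.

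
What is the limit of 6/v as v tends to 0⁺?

As v → 0⁺, (v) → 0⁺, so (v)^1 → 0⁺ and 6/(v)^1 → ∞.

∞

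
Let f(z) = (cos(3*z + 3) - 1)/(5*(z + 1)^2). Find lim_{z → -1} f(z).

Direct substitution gives 0/0.
Apply L'Hôpital: lim (-3*sin(3*z + 3))/(10*z + 10), still 0/0.
After 2 applications of L'Hôpital's rule the quotient is (-9*cos(3*z + 3))/(10); substituting z = -1 gives -9/10.

-9/10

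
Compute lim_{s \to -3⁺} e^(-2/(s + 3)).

0

As s → -3⁺, -2/(s + 3) → −∞, so e^(-2/(s + 3)) → 0.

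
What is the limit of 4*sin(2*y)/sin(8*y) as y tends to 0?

Substitution gives 0/0.
Divide numerator and denominator by y: sin(2y)/y → 2 and sin(8y)/y → 8, so the limit is 4·2/8 = 1.

1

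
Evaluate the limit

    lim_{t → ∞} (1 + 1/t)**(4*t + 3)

Write it as [(1 + 1/t)^t]^(4) · (1 + 1/t)^(3). The bracketed term tends to e^(1) and the second factor to 1, so the limit is e^(4).

e^(4)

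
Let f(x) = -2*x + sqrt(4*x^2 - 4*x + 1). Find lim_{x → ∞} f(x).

An ∞ − ∞ form. Rationalising with the conjugate, the difference becomes (-4x + 1) / (√(4*x^2 - 4*x + 1) + 2x).
For large x the denominator behaves like 2·2x, so the quotient tends to -4/4 = -1.

-1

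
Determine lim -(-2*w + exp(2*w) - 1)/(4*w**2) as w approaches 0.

Direct substitution gives 0/0.
Apply L'Hôpital: lim (2*e^(2*w) - 2)/(-8*w), still 0/0.
After 2 applications of L'Hôpital's rule the quotient is (4*e^(2*w))/(-8); substituting w = 0 gives -1/2.

-1/2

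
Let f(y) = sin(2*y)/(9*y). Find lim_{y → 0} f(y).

Substitution gives 0/0.
Write it as (2/9)·sin(2y)/(2y); since sin(u)/u → 1, the limit is 2/9.

2/9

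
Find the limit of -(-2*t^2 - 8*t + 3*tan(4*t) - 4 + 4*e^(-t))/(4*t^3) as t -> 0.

Substitution gives 0/0 (the numerator vanishes to order 3).
Expand each term to order t^3: the coefficient of t^3 in 3·tan(4t) is 64 and in 4·e^(-t) is -2/3.
Lower-order terms cancel with the polynomial part, so the numerator is (190/3)·t^3 + o(t^3), and the limit is (190/3)/(-4) = -95/6.

-95/6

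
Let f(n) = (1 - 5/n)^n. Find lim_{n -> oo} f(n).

e^(-5)

Let L be the limit and take ln: ln L = lim (n)·ln(1 - 5/n) = lim (n)·(-5/n + O(1/n²)) = -5.
Hence L = e^(-5).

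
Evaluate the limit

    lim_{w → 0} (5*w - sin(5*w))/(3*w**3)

Direct substitution gives 0/0.
Apply L'Hôpital: lim (5 - 5*cos(5*w))/(9*w^2), still 0/0.
Apply L'Hôpital: lim (25*sin(5*w))/(18*w), still 0/0.
After 3 applications of L'Hôpital's rule the quotient is (125*cos(5*w))/(18); substituting w = 0 gives 125/18.

125/18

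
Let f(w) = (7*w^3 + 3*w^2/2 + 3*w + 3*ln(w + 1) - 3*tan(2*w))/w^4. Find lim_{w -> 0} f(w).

Substitution gives 0/0 (the numerator vanishes to order 4).
Expand each term to order w^4: the coefficient of w^4 in -3·tan(2w) is 0 and in 3·ln(1 + w) is -3/4.
Lower-order terms cancel with the polynomial part, so the numerator is (-3/4)·w^4 + o(w^4), and the limit is (-3/4)/(1) = -3/4.

-3/4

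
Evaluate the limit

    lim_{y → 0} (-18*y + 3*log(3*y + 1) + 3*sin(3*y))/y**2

-27/2

Substitution gives 0/0 (the numerator vanishes to order 2).
Expand each term to order y^2: the coefficient of y^2 in 3·ln(1 + 3y) is -27/2 and in 3·sin(3y) is 0.
Lower-order terms cancel with the polynomial part, so the numerator is (-27/2)·y^2 + o(y^2), and the limit is (-27/2)/(1) = -27/2.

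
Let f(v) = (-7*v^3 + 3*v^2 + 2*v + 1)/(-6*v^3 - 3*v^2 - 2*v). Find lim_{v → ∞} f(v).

Numerator and denominator both have degree 3.
Dividing every term by v^3, all lower-order terms vanish and the limit is the ratio of leading coefficients, -7/(-6) = 7/6.

7/6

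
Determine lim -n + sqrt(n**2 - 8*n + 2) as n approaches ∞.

An ∞ − ∞ form. Rationalising with the conjugate, the difference becomes (-8n + 2) / (√(n^2 - 8*n + 2) + n).
For large n the denominator behaves like 2·n, so the quotient tends to -8/2 = -4.

-4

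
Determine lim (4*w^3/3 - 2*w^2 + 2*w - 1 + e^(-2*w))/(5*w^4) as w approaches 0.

2/15

Direct substitution gives 0/0.
Apply L'Hôpital: lim (4*w^2 - 4*w + 2 - 2*e^(-2*w))/(20*w^3), still 0/0.
Apply L'Hôpital: lim (8*w - 4 + 4*e^(-2*w))/(60*w^2), still 0/0.
Apply L'Hôpital: lim (8 - 8*e^(-2*w))/(120*w), still 0/0.
After 4 applications of L'Hôpital's rule the quotient is (16*e^(-2*w))/(120); substituting w = 0 gives 2/15.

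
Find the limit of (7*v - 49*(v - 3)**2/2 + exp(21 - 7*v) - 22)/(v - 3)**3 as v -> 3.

Direct substitution gives 0/0.
Apply L'Hôpital: lim (-49*v - 7*e^(21 - 7*v) + 154)/(3*(v - 3)^2), still 0/0.
Apply L'Hôpital: lim (49*e^(21 - 7*v) - 49)/(6*v - 18), still 0/0.
After 3 applications of L'Hôpital's rule the quotient is (-343*e^(21 - 7*v))/(6); substituting v = 3 gives -343/6.

-343/6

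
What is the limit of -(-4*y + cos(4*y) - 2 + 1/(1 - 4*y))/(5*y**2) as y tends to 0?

Substitution gives 0/0 (the numerator vanishes to order 2).
Expand each term to order y^2: the coefficient of y^2 in cos(4y) is -8 and in 1/(1 - 4y) is 16.
Lower-order terms cancel with the polynomial part, so the numerator is (8)·y^2 + o(y^2), and the limit is (8)/(-5) = -8/5.

-8/5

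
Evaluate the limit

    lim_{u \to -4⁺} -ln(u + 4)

As u → -4⁺, u + 4 → 0⁺ and ln(u + 4) → −∞.
Multiplying by -1 gives ∞.

∞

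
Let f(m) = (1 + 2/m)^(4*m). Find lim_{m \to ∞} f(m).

e^(8)

The base → 1 and the exponent → ∞: a 1^∞ form.
Take logarithms: (4m)·ln(1 + 2/m). Since ln(1+u) ~ u for small u, this behaves like (4m)·(2/m) → 8.
So the limit is e^(8).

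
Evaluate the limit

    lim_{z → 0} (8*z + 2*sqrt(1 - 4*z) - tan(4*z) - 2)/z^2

Substitution gives 0/0; apply L'Hôpital's rule 2 times.
After differentiating numerator and denominator 2 times the quotient is (-32*tan(4*z)/cos(4*z)^2 - 8/(1 - 4*z)^(3/2))/(2); at z = 0 this is -4.

-4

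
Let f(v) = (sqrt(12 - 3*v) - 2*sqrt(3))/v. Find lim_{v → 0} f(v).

A 0/0 form; rationalise with √(12 - 3v) + √12. This collapses the numerator to -3v, leaving -3/(√(12 - 3v) + √12) → -3/(2√12) = -√(3)/4.

-√(3)/4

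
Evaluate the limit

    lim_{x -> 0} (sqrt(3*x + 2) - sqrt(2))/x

3*√(2)/4

A 0/0 form; rationalise with √(2 + 3x) + √2. This collapses the numerator to 3x, leaving 3/(√(2 + 3x) + √2) → 3/(2√2) = 3*√(2)/4.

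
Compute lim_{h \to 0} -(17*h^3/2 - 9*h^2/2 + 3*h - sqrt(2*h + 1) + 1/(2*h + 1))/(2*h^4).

Substitution gives 0/0 (the numerator vanishes to order 4).
Expand each term to order h^4: the coefficient of h^4 in −√(1 + 2h) is 5/8 and in 1/(1 + 2h) is 16.
Lower-order terms cancel with the polynomial part, so the numerator is (133/8)·h^4 + o(h^4), and the limit is (133/8)/(-2) = -133/16.

-133/16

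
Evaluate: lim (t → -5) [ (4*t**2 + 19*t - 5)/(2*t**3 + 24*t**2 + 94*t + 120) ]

Since t = -5 makes numerator and denominator zero, (t + 5) divides both.
Cancelling it gives (4*t - 1)/(2*t^2 + 14*t + 24); now plug in t = -5 to get -21/4.

-21/4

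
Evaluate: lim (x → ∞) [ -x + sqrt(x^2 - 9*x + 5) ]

-9/2

An ∞ − ∞ form. Rationalising with the conjugate, the difference becomes (-9x + 5) / (√(x^2 - 9*x + 5) + x).
For large x the denominator behaves like 2·x, so the quotient tends to -9/2 = -9/2.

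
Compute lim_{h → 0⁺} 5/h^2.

∞

As h → 0⁺, (h) → 0⁺, so (h)^2 → 0⁺ and 5/(h)^2 → ∞.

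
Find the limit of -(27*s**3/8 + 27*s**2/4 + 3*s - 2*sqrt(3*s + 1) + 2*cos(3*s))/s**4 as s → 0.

-837/64

Substitution gives 0/0; apply L'Hôpital's rule 4 times.
After differentiating numerator and denominator 4 times the quotient is (162*cos(3*s) + 1215/(8*(3*s + 1)^(7/2)))/(-24); at s = 0 this is -837/64.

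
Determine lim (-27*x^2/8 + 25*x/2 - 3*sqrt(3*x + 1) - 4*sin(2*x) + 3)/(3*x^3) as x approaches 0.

13/144

Substitution gives 0/0 (the numerator vanishes to order 3).
Expand each term to order x^3: the coefficient of x^3 in -3·√(1 + 3x) is -81/16 and in -4·sin(2x) is 16/3.
Lower-order terms cancel with the polynomial part, so the numerator is (13/48)·x^3 + o(x^3), and the limit is (13/48)/(3) = 13/144.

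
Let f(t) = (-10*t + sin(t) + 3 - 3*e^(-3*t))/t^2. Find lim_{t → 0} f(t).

Substitution gives 0/0; apply L'Hôpital's rule 2 times.
After differentiating numerator and denominator 2 times the quotient is (-sin(t) - 27*e^(-3*t))/(2); at t = 0 this is -27/2.

-27/2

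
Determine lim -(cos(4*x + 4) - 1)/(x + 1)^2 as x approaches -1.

Direct substitution gives 0/0.
Apply L'Hôpital: lim (-4*sin(4*x + 4))/(-2*x - 2), still 0/0.
After 2 applications of L'Hôpital's rule the quotient is (-16*cos(4*x + 4))/(-2); substituting x = -1 gives 8.

8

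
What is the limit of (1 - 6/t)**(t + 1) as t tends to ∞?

e^(-6)

The base → 1 and the exponent → ∞: a 1^∞ form.
Take logarithms: (t + 1)·ln(1 - 6/t). Since ln(1+u) ~ u for small u, this behaves like (t)·(-6/t) → -6.
So the limit is e^(-6).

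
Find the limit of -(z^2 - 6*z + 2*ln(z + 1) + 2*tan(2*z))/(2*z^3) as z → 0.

-3

Substitution gives 0/0; apply L'Hôpital's rule 3 times.
After differentiating numerator and denominator 3 times the quotient is (4*(8*(z + 1)^3*(3*tan(2*z)^2 + 1)/cos(2*z)^2 + 1)/(z + 1)^3)/(-12); at z = 0 this is -3.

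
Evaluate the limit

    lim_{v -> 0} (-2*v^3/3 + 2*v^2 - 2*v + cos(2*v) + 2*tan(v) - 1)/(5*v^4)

Substitution gives 0/0; apply L'Hôpital's rule 4 times.
After differentiating numerator and denominator 4 times the quotient is (16*cos(2*v) + 48*tan(v)^5 + 80*tan(v)^3 + 32*tan(v))/(120); at v = 0 this is 2/15.

2/15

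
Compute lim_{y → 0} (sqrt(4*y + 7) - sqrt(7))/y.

Substitution gives 0/0. Multiply numerator and denominator by the conjugate √(7 + 4y) + √7.
The numerator becomes (7 + 4y) − 7 = 4y, so the expression simplifies to 4/(√(7 + 4y) + √7).
Letting y → 0 gives 4/(2√7) = 2*√(7)/7.

2*√(7)/7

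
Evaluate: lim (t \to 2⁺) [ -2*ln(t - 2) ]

∞

As t → 2⁺, t - 2 → 0⁺ and ln(t - 2) → −∞.
Multiplying by -2 gives ∞.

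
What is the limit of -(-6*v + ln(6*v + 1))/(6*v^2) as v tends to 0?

3

Direct substitution gives 0/0.
Apply L'Hôpital: lim (-6 + 6/(6*v + 1))/(-12*v), still 0/0.
After 2 applications of L'Hôpital's rule the quotient is (-36/(6*v + 1)^2)/(-12); substituting v = 0 gives 3.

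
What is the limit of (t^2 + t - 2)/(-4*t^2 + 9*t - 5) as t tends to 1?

3

Direct substitution gives 0/0, so factor. Both numerator and denominator have (t - 1) as a factor.
After cancelling, the expression reduces to (t + 2)/(5 - 4*t).
Substituting t = 1 gives 3.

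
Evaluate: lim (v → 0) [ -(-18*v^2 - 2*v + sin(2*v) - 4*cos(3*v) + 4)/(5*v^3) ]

4/15

Substitution gives 0/0; apply L'Hôpital's rule 3 times.
After differentiating numerator and denominator 3 times the quotient is (-108*sin(3*v) - 8*cos(2*v))/(-30); at v = 0 this is 4/15.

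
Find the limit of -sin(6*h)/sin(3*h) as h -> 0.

Substitution gives 0/0.
Divide numerator and denominator by h: sin(6h)/h → 6 and sin(3h)/h → 3, so the limit is -1·6/3 = -2.

-2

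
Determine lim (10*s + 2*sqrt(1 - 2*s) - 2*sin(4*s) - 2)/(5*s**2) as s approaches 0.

-1/5

Substitution gives 0/0; apply L'Hôpital's rule 2 times.
After differentiating numerator and denominator 2 times the quotient is (32*sin(4*s) - 2/(1 - 2*s)^(3/2))/(10); at s = 0 this is -1/5.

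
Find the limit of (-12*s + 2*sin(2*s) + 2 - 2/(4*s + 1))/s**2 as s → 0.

-32

Substitution gives 0/0 (the numerator vanishes to order 2).
Expand each term to order s^2: the coefficient of s^2 in 2·sin(2s) is 0 and in -2·1/(1 + 4s) is -32.
Lower-order terms cancel with the polynomial part, so the numerator is (-32)·s^2 + o(s^2), and the limit is (-32)/(1) = -32.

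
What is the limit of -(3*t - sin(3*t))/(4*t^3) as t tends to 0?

-9/8

Direct substitution gives 0/0.
Apply L'Hôpital: lim (3 - 3*cos(3*t))/(-12*t^2), still 0/0.
Apply L'Hôpital: lim (9*sin(3*t))/(-24*t), still 0/0.
After 3 applications of L'Hôpital's rule the quotient is (27*cos(3*t))/(-24); substituting t = 0 gives -9/8.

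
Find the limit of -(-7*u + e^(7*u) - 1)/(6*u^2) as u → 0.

-49/12

Direct substitution gives 0/0.
Apply L'Hôpital: lim (7*e^(7*u) - 7)/(-12*u), still 0/0.
After 2 applications of L'Hôpital's rule the quotient is (49*e^(7*u))/(-12); substituting u = 0 gives -49/12.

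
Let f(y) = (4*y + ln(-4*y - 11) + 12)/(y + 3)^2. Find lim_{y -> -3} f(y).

-8

Direct substitution gives 0/0.
Apply L'Hôpital: lim (4 - 4/(-4*y - 11))/(2*y + 6), still 0/0.
After 2 applications of L'Hôpital's rule the quotient is (-16/(-4*y - 11)^2)/(2); substituting y = -3 gives -8.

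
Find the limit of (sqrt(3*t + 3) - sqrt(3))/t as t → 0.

√(3)/2

Substitution gives 0/0. Multiply numerator and denominator by the conjugate √(3 + 3t) + √3.
The numerator becomes (3 + 3t) − 3 = 3t, so the expression simplifies to 3/(√(3 + 3t) + √3).
Letting t → 0 gives 3/(2√3) = √(3)/2.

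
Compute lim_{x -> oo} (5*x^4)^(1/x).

Base → ∞ and exponent → 0: an ∞^0 form.
Take logs: (1/x)·ln(5·x^4) = (ln 5 + 4·ln x)/x → 0.
So the limit is e^0 = 1.

1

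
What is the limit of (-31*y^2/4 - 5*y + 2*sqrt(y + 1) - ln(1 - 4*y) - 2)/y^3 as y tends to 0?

Substitution gives 0/0; apply L'Hôpital's rule 3 times.
After differentiating numerator and denominator 3 times the quotient is (-128/(4*y - 1)^3 + 3/(4*(y + 1)^(5/2)))/(6); at y = 0 this is 515/24.

515/24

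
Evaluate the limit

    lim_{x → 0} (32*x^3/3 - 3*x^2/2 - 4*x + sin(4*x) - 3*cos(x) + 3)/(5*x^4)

Substitution gives 0/0 (the numerator vanishes to order 4).
Expand each term to order x^4: the coefficient of x^4 in sin(4x) is 0 and in -3·cos(x) is -1/8.
Lower-order terms cancel with the polynomial part, so the numerator is (-1/8)·x^4 + o(x^4), and the limit is (-1/8)/(5) = -1/40.

-1/40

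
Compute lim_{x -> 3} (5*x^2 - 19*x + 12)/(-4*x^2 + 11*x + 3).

-11/13

At x = 3 both the top and bottom vanish — a removable singularity. Factoring out (x - 3) from each leaves (5*x - 4)/(-4*x - 1), which at x = 3 equals -11/13.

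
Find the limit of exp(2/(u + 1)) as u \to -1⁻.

0

As u → -1⁻, 2/(u + 1) → −∞, so e^(2/(u + 1)) → 0.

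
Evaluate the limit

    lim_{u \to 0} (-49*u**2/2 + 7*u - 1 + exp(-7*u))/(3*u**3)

-343/18

Direct substitution gives 0/0.
Apply L'Hôpital: lim (-49*u + 7 - 7*e^(-7*u))/(9*u^2), still 0/0.
Apply L'Hôpital: lim (-49 + 49*e^(-7*u))/(18*u), still 0/0.
After 3 applications of L'Hôpital's rule the quotient is (-343*e^(-7*u))/(18); substituting u = 0 gives -343/18.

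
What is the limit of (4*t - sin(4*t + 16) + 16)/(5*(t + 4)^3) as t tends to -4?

32/15

Direct substitution gives 0/0.
Apply L'Hôpital: lim (4 - 4*cos(4*t + 16))/(15*(t + 4)^2), still 0/0.
Apply L'Hôpital: lim (16*sin(4*t + 16))/(30*t + 120), still 0/0.
After 3 applications of L'Hôpital's rule the quotient is (64*cos(4*t + 16))/(30); substituting t = -4 gives 32/15.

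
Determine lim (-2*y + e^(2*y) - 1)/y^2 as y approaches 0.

2

Direct substitution gives 0/0.
Apply L'Hôpital: lim (2*e^(2*y) - 2)/(2*y), still 0/0.
After 2 applications of L'Hôpital's rule the quotient is (4*e^(2*y))/(2); substituting y = 0 gives 2.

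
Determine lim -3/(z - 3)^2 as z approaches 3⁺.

-∞

As z → 3⁺, (z - 3) → 0⁺, so (z - 3)^2 → 0⁺ and -3/(z - 3)^2 → -∞.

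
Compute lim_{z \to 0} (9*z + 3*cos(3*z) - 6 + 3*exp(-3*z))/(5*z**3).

Substitution gives 0/0; apply L'Hôpital's rule 3 times.
After differentiating numerator and denominator 3 times the quotient is (81*sin(3*z) - 81*e^(-3*z))/(30); at z = 0 this is -27/10.

-27/10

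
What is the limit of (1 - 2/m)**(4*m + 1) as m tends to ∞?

Write it as [(1 - 2/m)^m]^(4) · (1 - 2/m)^(1). The bracketed term tends to e^(-2) and the second factor to 1, so the limit is e^(-8).

e^(-8)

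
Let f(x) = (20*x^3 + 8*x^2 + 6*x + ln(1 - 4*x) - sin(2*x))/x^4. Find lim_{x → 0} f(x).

-64

Substitution gives 0/0 (the numerator vanishes to order 4).
Expand each term to order x^4: the coefficient of x^4 in −sin(2x) is 0 and in ln(1 - 4x) is -64.
Lower-order terms cancel with the polynomial part, so the numerator is (-64)·x^4 + o(x^4), and the limit is (-64)/(1) = -64.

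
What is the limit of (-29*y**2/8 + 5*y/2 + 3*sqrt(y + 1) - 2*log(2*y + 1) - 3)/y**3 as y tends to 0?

Substitution gives 0/0 (the numerator vanishes to order 3).
Expand each term to order y^3: the coefficient of y^3 in -2·ln(1 + 2y) is -16/3 and in 3·√(1 + y) is 3/16.
Lower-order terms cancel with the polynomial part, so the numerator is (-247/48)·y^3 + o(y^3), and the limit is (-247/48)/(1) = -247/48.

-247/48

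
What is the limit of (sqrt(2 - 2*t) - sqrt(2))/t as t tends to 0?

A 0/0 form; rationalise with √(2 - 2t) + √2. This collapses the numerator to -2t, leaving -2/(√(2 - 2t) + √2) → -2/(2√2) = -√(2)/2.

-√(2)/2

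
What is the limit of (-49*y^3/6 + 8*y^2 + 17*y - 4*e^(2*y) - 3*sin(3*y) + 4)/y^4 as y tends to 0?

-8/3

Substitution gives 0/0; apply L'Hôpital's rule 4 times.
After differentiating numerator and denominator 4 times the quotient is (-64*e^(2*y) - 243*sin(3*y))/(24); at y = 0 this is -8/3.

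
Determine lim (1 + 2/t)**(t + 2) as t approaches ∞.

e^(2)

Write it as [(1 + 2/t)^t]^(1) · (1 + 2/t)^(2). The bracketed term tends to e^(2) and the second factor to 1, so the limit is e^(2).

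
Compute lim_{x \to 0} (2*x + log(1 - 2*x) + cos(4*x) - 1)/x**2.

-10

Substitution gives 0/0; apply L'Hôpital's rule 2 times.
After differentiating numerator and denominator 2 times the quotient is (-16*cos(4*x) - 4/(2*x - 1)^2)/(2); at x = 0 this is -10.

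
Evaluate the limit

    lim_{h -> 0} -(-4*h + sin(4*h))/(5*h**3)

Direct substitution gives 0/0.
Apply L'Hôpital: lim (4*cos(4*h) - 4)/(-15*h^2), still 0/0.
Apply L'Hôpital: lim (-16*sin(4*h))/(-30*h), still 0/0.
After 3 applications of L'Hôpital's rule the quotient is (-64*cos(4*h))/(-30); substituting h = 0 gives 32/15.

32/15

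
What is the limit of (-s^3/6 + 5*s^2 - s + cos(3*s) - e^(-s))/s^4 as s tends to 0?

Substitution gives 0/0 (the numerator vanishes to order 4).
Expand each term to order s^4: the coefficient of s^4 in −e^(-s) is -1/24 and in cos(3s) is 27/8.
Lower-order terms cancel with the polynomial part, so the numerator is (10/3)·s^4 + o(s^4), and the limit is (10/3)/(1) = 10/3.

10/3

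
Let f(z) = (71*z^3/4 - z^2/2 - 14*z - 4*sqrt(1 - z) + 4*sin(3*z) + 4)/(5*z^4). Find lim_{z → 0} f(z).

1/32

Substitution gives 0/0 (the numerator vanishes to order 4).
Expand each term to order z^4: the coefficient of z^4 in -4·√(1 - z) is 5/32 and in 4·sin(3z) is 0.
Lower-order terms cancel with the polynomial part, so the numerator is (5/32)·z^4 + o(z^4), and the limit is (5/32)/(5) = 1/32.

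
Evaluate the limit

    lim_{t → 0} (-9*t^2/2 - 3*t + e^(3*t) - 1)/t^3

Direct substitution gives 0/0.
Apply L'Hôpital: lim (-9*t + 3*e^(3*t) - 3)/(3*t^2), still 0/0.
Apply L'Hôpital: lim (9*e^(3*t) - 9)/(6*t), still 0/0.
After 3 applications of L'Hôpital's rule the quotient is (27*e^(3*t))/(6); substituting t = 0 gives 9/2.

9/2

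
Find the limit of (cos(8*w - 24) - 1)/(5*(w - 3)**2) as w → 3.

Direct substitution gives 0/0.
Apply L'Hôpital: lim (-8*sin(8*w - 24))/(10*w - 30), still 0/0.
After 2 applications of L'Hôpital's rule the quotient is (-64*cos(8*w - 24))/(10); substituting w = 3 gives -32/5.

-32/5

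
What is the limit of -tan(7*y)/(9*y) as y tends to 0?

-7/9

Substitution gives 0/0.
Since tan(u)/u → 1 as u → 0, tan(7y)/(7y) → 1 and the limit is 7/(-9) = -7/9.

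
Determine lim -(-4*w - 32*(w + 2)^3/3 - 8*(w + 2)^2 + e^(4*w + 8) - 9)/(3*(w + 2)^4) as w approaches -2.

Direct substitution gives 0/0.
Apply L'Hôpital: lim (-16*w - 32*(w + 2)^2 + 4*e^(4*w + 8) - 36)/(-12*(w + 2)^3), still 0/0.
Apply L'Hôpital: lim (-64*w + 16*e^(4*w + 8) - 144)/(-36*(w + 2)^2), still 0/0.
Apply L'Hôpital: lim (64*e^(4*w + 8) - 64)/(-72*w - 144), still 0/0.
After 4 applications of L'Hôpital's rule the quotient is (256*e^(4*w + 8))/(-72); substituting w = -2 gives -32/9.

-32/9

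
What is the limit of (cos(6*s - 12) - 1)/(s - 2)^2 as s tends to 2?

Direct substitution gives 0/0.
Apply L'Hôpital: lim (-6*sin(6*s - 12))/(2*s - 4), still 0/0.
After 2 applications of L'Hôpital's rule the quotient is (-36*cos(6*s - 12))/(2); substituting s = 2 gives -18.

-18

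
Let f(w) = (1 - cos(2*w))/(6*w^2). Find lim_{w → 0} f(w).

Substitution gives 0/0.
Use (1 − cos u)/u² → 1/2 with u = 2w: the limit is 2²/(2·6) = 1/3.

1/3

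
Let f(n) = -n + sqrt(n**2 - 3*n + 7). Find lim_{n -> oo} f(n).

-3/2

An ∞ − ∞ form. Rationalising with the conjugate, the difference becomes (-3n + 7) / (√(n^2 - 3*n + 7) + n).
For large n the denominator behaves like 2·n, so the quotient tends to -3/2 = -3/2.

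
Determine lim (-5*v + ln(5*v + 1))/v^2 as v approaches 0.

Direct substitution gives 0/0.
Apply L'Hôpital: lim (-5 + 5/(5*v + 1))/(2*v), still 0/0.
After 2 applications of L'Hôpital's rule the quotient is (-25/(5*v + 1)^2)/(2); substituting v = 0 gives -25/2.

-25/2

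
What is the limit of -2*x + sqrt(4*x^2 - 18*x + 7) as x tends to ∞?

-9/2

This has the form ∞ − ∞. Multiply and divide by the conjugate √(4*x^2 - 18*x + 7) + 2x.
That gives (-18x + 7) / (√(4*x^2 - 18*x + 7) + 2x).
Divide numerator and denominator by x: the limit is -18/(2·2) = -9/2.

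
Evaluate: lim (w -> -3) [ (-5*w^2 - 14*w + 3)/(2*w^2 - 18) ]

-4/3

Direct substitution gives 0/0, so factor. Both numerator and denominator have (w + 3) as a factor.
After cancelling, the expression reduces to (1 - 5*w)/(2*w - 6).
Substituting w = -3 gives -4/3.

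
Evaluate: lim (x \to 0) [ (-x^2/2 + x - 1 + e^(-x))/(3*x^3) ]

-1/18

Direct substitution gives 0/0.
Apply L'Hôpital: lim (-x + 1 - e^(-x))/(9*x^2), still 0/0.
Apply L'Hôpital: lim (-1 + e^(-x))/(18*x), still 0/0.
After 3 applications of L'Hôpital's rule the quotient is (-e^(-x))/(18); substituting x = 0 gives -1/18.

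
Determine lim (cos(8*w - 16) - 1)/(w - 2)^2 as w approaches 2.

-32

Direct substitution gives 0/0.
Apply L'Hôpital: lim (-8*sin(8*w - 16))/(2*w - 4), still 0/0.
After 2 applications of L'Hôpital's rule the quotient is (-64*cos(8*w - 16))/(2); substituting w = 2 gives -32.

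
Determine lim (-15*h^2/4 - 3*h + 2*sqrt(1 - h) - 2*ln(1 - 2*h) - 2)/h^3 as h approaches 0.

Substitution gives 0/0; apply L'Hôpital's rule 3 times.
After differentiating numerator and denominator 3 times the quotient is (-32/(2*h - 1)^3 - 3/(4*(1 - h)^(5/2)))/(6); at h = 0 this is 125/24.

125/24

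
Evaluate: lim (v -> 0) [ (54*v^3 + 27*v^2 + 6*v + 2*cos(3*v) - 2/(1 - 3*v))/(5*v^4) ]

-621/20

Substitution gives 0/0 (the numerator vanishes to order 4).
Expand each term to order v^4: the coefficient of v^4 in -2·1/(1 - 3v) is -162 and in 2·cos(3v) is 27/4.
Lower-order terms cancel with the polynomial part, so the numerator is (-621/4)·v^4 + o(v^4), and the limit is (-621/4)/(5) = -621/20.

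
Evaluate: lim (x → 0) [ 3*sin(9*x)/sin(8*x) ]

27/8

Substitution gives 0/0.
Divide numerator and denominator by x: sin(9x)/x → 9 and sin(8x)/x → 8, so the limit is 3·9/8 = 27/8.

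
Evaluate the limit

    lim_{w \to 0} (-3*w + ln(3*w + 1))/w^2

-9/2

Direct substitution gives 0/0.
Apply L'Hôpital: lim (-3 + 3/(3*w + 1))/(2*w), still 0/0.
After 2 applications of L'Hôpital's rule the quotient is (-9/(3*w + 1)^2)/(2); substituting w = 0 gives -9/2.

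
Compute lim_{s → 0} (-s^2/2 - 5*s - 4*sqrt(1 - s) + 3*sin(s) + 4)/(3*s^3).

-1/12

Substitution gives 0/0; apply L'Hôpital's rule 3 times.
After differentiating numerator and denominator 3 times the quotient is (-3*cos(s) + 3/(2*(1 - s)^(5/2)))/(18); at s = 0 this is -1/12.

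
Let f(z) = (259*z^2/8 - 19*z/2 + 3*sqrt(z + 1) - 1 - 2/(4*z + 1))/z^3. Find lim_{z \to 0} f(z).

Substitution gives 0/0 (the numerator vanishes to order 3).
Expand each term to order z^3: the coefficient of z^3 in -2·1/(1 + 4z) is 128 and in 3·√(1 + z) is 3/16.
Lower-order terms cancel with the polynomial part, so the numerator is (2051/16)·z^3 + o(z^3), and the limit is (2051/16)/(1) = 2051/16.

2051/16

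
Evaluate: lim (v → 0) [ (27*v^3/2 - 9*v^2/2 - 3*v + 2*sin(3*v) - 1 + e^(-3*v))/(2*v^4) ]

Substitution gives 0/0 (the numerator vanishes to order 4).
Expand each term to order v^4: the coefficient of v^4 in e^(-3v) is 27/8 and in 2·sin(3v) is 0.
Lower-order terms cancel with the polynomial part, so the numerator is (27/8)·v^4 + o(v^4), and the limit is (27/8)/(2) = 27/16.

27/16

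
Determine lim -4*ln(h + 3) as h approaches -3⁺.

As h → -3⁺, h + 3 → 0⁺ and ln(h + 3) → −∞.
Multiplying by -4 gives ∞.

∞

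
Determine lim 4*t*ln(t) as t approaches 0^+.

This is a 0·(−∞) form. Rewrite as 4·ln(t) / t^(−1) and apply L'Hôpital:
the derivative quotient is 4·(1/t) / (−1·t^(−2)) = (-4/1)·t^1 → 0.

0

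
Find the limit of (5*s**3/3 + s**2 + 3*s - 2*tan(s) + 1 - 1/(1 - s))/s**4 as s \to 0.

Substitution gives 0/0 (the numerator vanishes to order 4).
Expand each term to order s^4: the coefficient of s^4 in -2·tan(s) is 0 and in −1/(1 - s) is -1.
Lower-order terms cancel with the polynomial part, so the numerator is (-1)·s^4 + o(s^4), and the limit is (-1)/(1) = -1.

-1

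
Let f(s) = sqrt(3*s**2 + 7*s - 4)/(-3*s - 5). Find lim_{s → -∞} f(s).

For large |s|, √(3*s^2 + 7*s - 4) ≈ √3·|s| and the denominator ≈ -3s.
Since s → −∞, |s| = −s, giving −√3/(-3) = √(3)/3.

√(3)/3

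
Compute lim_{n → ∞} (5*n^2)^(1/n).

Base → ∞ and exponent → 0: an ∞^0 form.
Take logs: (1/n)·ln(5·n^2) = (ln 5 + 2·ln n)/n → 0.
So the limit is e^0 = 1.

1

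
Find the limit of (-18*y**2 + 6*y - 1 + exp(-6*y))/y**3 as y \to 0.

Direct substitution gives 0/0.
Apply L'Hôpital: lim (-36*y + 6 - 6*e^(-6*y))/(3*y^2), still 0/0.
Apply L'Hôpital: lim (-36 + 36*e^(-6*y))/(6*y), still 0/0.
After 3 applications of L'Hôpital's rule the quotient is (-216*e^(-6*y))/(6); substituting y = 0 gives -36.

-36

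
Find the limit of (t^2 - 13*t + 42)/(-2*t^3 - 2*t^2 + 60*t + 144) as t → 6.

1/180

At t = 6 both the top and bottom vanish — a removable singularity. Factoring out (t - 6) from each leaves (t - 7)/(-2*t^2 - 14*t - 24), which at t = 6 equals 1/180.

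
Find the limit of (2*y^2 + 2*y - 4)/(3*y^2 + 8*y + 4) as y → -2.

3/2

At y = -2 both the top and bottom vanish — a removable singularity. Factoring out (y + 2) from each leaves (2*y - 2)/(3*y + 2), which at y = -2 equals 3/2.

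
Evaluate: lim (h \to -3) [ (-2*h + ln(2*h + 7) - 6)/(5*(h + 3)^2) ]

-2/5

Direct substitution gives 0/0.
Apply L'Hôpital: lim (-2 + 2/(2*h + 7))/(10*h + 30), still 0/0.
After 2 applications of L'Hôpital's rule the quotient is (-4/(2*h + 7)^2)/(10); substituting h = -3 gives -2/5.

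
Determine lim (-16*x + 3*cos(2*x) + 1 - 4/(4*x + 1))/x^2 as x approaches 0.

-70

Substitution gives 0/0 (the numerator vanishes to order 2).
Expand each term to order x^2: the coefficient of x^2 in 3·cos(2x) is -6 and in -4·1/(1 + 4x) is -64.
Lower-order terms cancel with the polynomial part, so the numerator is (-70)·x^2 + o(x^2), and the limit is (-70)/(1) = -70.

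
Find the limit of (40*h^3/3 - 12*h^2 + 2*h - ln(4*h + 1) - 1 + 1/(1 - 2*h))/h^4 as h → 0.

Substitution gives 0/0 (the numerator vanishes to order 4).
Expand each term to order h^4: the coefficient of h^4 in −ln(1 + 4h) is 64 and in 1/(1 - 2h) is 16.
Lower-order terms cancel with the polynomial part, so the numerator is (80)·h^4 + o(h^4), and the limit is (80)/(1) = 80.

80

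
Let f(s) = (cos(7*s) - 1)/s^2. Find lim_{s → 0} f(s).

-49/2

Direct substitution gives 0/0.
Apply L'Hôpital: lim (-7*sin(7*s))/(2*s), still 0/0.
After 2 applications of L'Hôpital's rule the quotient is (-49*cos(7*s))/(2); substituting s = 0 gives -49/2.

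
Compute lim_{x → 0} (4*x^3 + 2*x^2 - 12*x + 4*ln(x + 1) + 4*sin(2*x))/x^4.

-1

Substitution gives 0/0; apply L'Hôpital's rule 4 times.
After differentiating numerator and denominator 4 times the quotient is (64*sin(2*x) - 24/(x + 1)^4)/(24); at x = 0 this is -1.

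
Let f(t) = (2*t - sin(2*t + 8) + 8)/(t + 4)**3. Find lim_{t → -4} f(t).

Direct substitution gives 0/0.
Apply L'Hôpital: lim (2 - 2*cos(2*t + 8))/(3*(t + 4)^2), still 0/0.
Apply L'Hôpital: lim (4*sin(2*t + 8))/(6*t + 24), still 0/0.
After 3 applications of L'Hôpital's rule the quotient is (8*cos(2*t + 8))/(6); substituting t = -4 gives 4/3.

4/3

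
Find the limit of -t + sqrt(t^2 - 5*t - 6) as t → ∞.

-5/2

An ∞ − ∞ form. Rationalising with the conjugate, the difference becomes (-5t - 6) / (√(t^2 - 5*t - 6) + t).
For large t the denominator behaves like 2·t, so the quotient tends to -5/2 = -5/2.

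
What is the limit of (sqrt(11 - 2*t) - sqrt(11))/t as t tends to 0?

-√(11)/11

Substitution gives 0/0. Multiply numerator and denominator by the conjugate √(11 - 2t) + √11.
The numerator becomes (11 - 2t) − 11 = -2t, so the expression simplifies to -2/(√(11 - 2t) + √11).
Letting t → 0 gives -2/(2√11) = -√(11)/11.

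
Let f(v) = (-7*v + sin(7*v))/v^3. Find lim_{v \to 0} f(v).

Direct substitution gives 0/0.
Apply L'Hôpital: lim (7*cos(7*v) - 7)/(3*v^2), still 0/0.
Apply L'Hôpital: lim (-49*sin(7*v))/(6*v), still 0/0.
After 3 applications of L'Hôpital's rule the quotient is (-343*cos(7*v))/(6); substituting v = 0 gives -343/6.

-343/6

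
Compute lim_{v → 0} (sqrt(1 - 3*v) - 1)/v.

A 0/0 form; rationalise with √(1 - 3v) + √1. This collapses the numerator to -3v, leaving -3/(√(1 - 3v) + √1) → -3/(2√1) = -3/2.

-3/2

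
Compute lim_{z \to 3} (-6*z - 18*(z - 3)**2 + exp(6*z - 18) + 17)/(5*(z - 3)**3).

Direct substitution gives 0/0.
Apply L'Hôpital: lim (-36*z + 6*e^(6*z - 18) + 102)/(15*(z - 3)^2), still 0/0.
Apply L'Hôpital: lim (36*e^(6*z - 18) - 36)/(30*z - 90), still 0/0.
After 3 applications of L'Hôpital's rule the quotient is (216*e^(6*z - 18))/(30); substituting z = 3 gives 36/5.

36/5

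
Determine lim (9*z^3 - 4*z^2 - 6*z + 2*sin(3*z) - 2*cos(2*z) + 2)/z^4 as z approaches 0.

Substitution gives 0/0 (the numerator vanishes to order 4).
Expand each term to order z^4: the coefficient of z^4 in 2·sin(3z) is 0 and in -2·cos(2z) is -4/3.
Lower-order terms cancel with the polynomial part, so the numerator is (-4/3)·z^4 + o(z^4), and the limit is (-4/3)/(1) = -4/3.

-4/3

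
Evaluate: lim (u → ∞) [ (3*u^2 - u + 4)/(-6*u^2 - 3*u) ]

-1/2

Numerator and denominator both have degree 2.
Dividing every term by u^2, all lower-order terms vanish and the limit is the ratio of leading coefficients, 3/(-6) = -1/2.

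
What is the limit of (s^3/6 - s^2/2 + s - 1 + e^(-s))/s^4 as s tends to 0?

Direct substitution gives 0/0.
Apply L'Hôpital: lim (s^2/2 - s + 1 - e^(-s))/(4*s^3), still 0/0.
Apply L'Hôpital: lim (s - 1 + e^(-s))/(12*s^2), still 0/0.
Apply L'Hôpital: lim (1 - e^(-s))/(24*s), still 0/0.
After 4 applications of L'Hôpital's rule the quotient is (e^(-s))/(24); substituting s = 0 gives 1/24.

1/24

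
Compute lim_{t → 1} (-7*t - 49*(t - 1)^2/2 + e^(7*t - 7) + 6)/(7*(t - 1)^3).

Direct substitution gives 0/0.
Apply L'Hôpital: lim (-49*t + 7*e^(7*t - 7) + 42)/(21*(t - 1)^2), still 0/0.
Apply L'Hôpital: lim (49*e^(7*t - 7) - 49)/(42*t - 42), still 0/0.
After 3 applications of L'Hôpital's rule the quotient is (343*e^(7*t - 7))/(42); substituting t = 1 gives 49/6.

49/6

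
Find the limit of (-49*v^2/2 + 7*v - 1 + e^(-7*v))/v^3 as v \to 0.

Direct substitution gives 0/0.
Apply L'Hôpital: lim (-49*v + 7 - 7*e^(-7*v))/(3*v^2), still 0/0.
Apply L'Hôpital: lim (-49 + 49*e^(-7*v))/(6*v), still 0/0.
After 3 applications of L'Hôpital's rule the quotient is (-343*e^(-7*v))/(6); substituting v = 0 gives -343/6.

-343/6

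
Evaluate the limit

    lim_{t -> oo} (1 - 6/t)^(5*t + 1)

e^(-30)

Write it as [(1 - 6/t)^t]^(5) · (1 - 6/t)^(1). The bracketed term tends to e^(-6) and the second factor to 1, so the limit is e^(-30).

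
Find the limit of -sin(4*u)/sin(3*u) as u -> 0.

-4/3

Substitution gives 0/0.
Divide numerator and denominator by u: sin(4u)/u → 4 and sin(3u)/u → 3, so the limit is -1·4/3 = -4/3.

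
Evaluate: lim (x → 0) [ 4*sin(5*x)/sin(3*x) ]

20/3

Substitution gives 0/0.
Divide numerator and denominator by x: sin(5x)/x → 5 and sin(3x)/x → 3, so the limit is 4·5/3 = 20/3.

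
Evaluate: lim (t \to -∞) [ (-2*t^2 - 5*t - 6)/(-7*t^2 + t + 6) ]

Numerator and denominator both have degree 2.
Dividing every term by t^2, all lower-order terms vanish and the limit is the ratio of leading coefficients, -2/(-7) = 2/7.

2/7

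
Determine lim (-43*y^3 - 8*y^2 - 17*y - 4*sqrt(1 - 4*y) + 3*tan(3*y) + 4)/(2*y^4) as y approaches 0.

20

Substitution gives 0/0 (the numerator vanishes to order 4).
Expand each term to order y^4: the coefficient of y^4 in -4·√(1 - 4y) is 40 and in 3·tan(3y) is 0.
Lower-order terms cancel with the polynomial part, so the numerator is (40)·y^4 + o(y^4), and the limit is (40)/(2) = 20.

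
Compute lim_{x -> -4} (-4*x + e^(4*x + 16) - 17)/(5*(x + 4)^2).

8/5

Direct substitution gives 0/0.
Apply L'Hôpital: lim (4*e^(4*x + 16) - 4)/(10*x + 40), still 0/0.
After 2 applications of L'Hôpital's rule the quotient is (16*e^(4*x + 16))/(10); substituting x = -4 gives 8/5.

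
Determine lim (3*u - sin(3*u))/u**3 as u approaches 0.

Direct substitution gives 0/0.
Apply L'Hôpital: lim (3 - 3*cos(3*u))/(3*u^2), still 0/0.
Apply L'Hôpital: lim (9*sin(3*u))/(6*u), still 0/0.
After 3 applications of L'Hôpital's rule the quotient is (27*cos(3*u))/(6); substituting u = 0 gives 9/2.

9/2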